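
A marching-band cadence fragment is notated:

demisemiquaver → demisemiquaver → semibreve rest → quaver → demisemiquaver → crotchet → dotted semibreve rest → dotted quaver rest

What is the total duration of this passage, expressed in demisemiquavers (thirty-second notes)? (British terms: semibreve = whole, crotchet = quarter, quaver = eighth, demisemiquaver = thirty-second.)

Working in thirty-second notes: demisemiquaver = 1; demisemiquaver = 1; semibreve rest = 32; quaver = 4; demisemiquaver = 1; crotchet = 8; dotted semibreve rest = 48; dotted quaver rest = 6.
Sum: 1 + 1 + 32 + 4 + 1 + 8 + 48 + 6 = 101 thirty-second notes.

101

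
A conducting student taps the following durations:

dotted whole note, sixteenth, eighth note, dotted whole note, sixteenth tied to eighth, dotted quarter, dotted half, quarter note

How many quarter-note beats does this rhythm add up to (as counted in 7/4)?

One quarter-note beat = 4 sixteenth notes.
Express everything in sixteenth notes: dotted whole note = 24; sixteenth = 1; eighth note = 2; dotted whole note = 24; sixteenth tied to eighth (sixteenth + eighth) = 3; dotted quarter = 6; dotted half = 12; quarter note = 4.
Total: 24 + 1 + 2 + 24 + 3 + 6 + 12 + 4 = 76.
76 ÷ 4 = 19 beats.

19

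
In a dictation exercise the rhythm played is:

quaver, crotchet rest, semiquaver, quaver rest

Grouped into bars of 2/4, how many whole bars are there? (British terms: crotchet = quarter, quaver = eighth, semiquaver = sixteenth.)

One bar of 2/4 = 8 sixteenth notes.
Working in sixteenth notes: quaver = 2; crotchet rest = 4; semiquaver = 1; quaver rest = 2.
Adding: 2 + 4 + 1 + 2 = 9.
9 ÷ 8 = 1 complete bar with 1 left over.

1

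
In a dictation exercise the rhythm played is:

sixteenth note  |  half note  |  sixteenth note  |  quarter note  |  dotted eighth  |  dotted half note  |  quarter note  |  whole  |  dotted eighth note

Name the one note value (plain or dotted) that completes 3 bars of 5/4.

half note

3 bars of 5/4 = 60 sixteenth notes.
Convert each value to sixteenth notes: sixteenth note = 1; half note = 8; sixteenth note = 1; quarter note = 4; dotted eighth = 3; dotted half note = 12; quarter note = 4; whole = 16; dotted eighth note = 3.
Sum: 1 + 8 + 1 + 4 + 3 + 12 + 4 + 16 + 3 = 52.
Remaining: 60 − 52 = 8 sixteenth notes, which is a half note.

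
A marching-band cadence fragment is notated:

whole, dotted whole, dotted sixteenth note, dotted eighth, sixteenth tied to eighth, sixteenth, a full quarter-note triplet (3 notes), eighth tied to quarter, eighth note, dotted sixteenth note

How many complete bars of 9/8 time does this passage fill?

3

One bar of 9/8 = 36 thirty-second notes.
Each duration in thirty-second notes: whole = 32; dotted whole = 48; dotted sixteenth note = 3; dotted eighth = 6; sixteenth tied to eighth (sixteenth + eighth) = 6; sixteenth = 2; a full quarter-note triplet (3 notes) (three triplet quarters span one half) = 16; eighth tied to quarter (eighth + quarter) = 12; eighth note = 4; dotted sixteenth note = 3.
Sum: 32 + 48 + 3 + 6 + 6 + 2 + 16 + 12 + 4 + 3 = 132.
132 ÷ 36 = 3 complete bars with 24 left over.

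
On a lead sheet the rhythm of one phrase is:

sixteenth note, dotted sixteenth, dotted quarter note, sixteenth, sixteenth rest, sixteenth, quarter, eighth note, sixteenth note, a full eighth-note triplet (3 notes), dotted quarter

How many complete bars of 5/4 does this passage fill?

1

One bar of 5/4 = 40 thirty-second notes.
In thirty-second notes: sixteenth note = 2; dotted sixteenth = 3; dotted quarter note = 12; sixteenth = 2; sixteenth rest = 2; sixteenth = 2; quarter = 8; eighth note = 4; sixteenth note = 2; a full eighth-note triplet (3 notes) (three triplet eighths span one quarter) = 8; dotted quarter = 12.
Total: 2 + 3 + 12 + 2 + 2 + 2 + 8 + 4 + 2 + 8 + 12 = 57.
57 ÷ 40 = 1 complete bar with 17 left over.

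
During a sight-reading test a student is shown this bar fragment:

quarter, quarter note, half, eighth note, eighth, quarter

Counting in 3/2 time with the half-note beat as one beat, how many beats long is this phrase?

3

One half-note beat = 4 eighth notes.
Working in eighth notes: quarter = 2; quarter note = 2; half = 4; eighth note = 1; eighth = 1; quarter = 2.
Total: 2 + 2 + 4 + 1 + 1 + 2 = 12.
12 ÷ 4 = 3 beats.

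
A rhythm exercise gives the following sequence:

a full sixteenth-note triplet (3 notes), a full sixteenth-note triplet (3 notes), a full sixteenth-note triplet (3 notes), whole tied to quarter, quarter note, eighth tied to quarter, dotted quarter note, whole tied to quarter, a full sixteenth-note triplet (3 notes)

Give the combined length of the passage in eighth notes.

Working in eighth notes: a full sixteenth-note triplet (3 notes) (three triplet sixteenths span one eighth) = 1; a full sixteenth-note triplet (3 notes) (three triplet sixteenths span one eighth) = 1; a full sixteenth-note triplet (3 notes) (three triplet sixteenths span one eighth) = 1; whole tied to quarter (whole + quarter) = 10; quarter note = 2; eighth tied to quarter (eighth + quarter) = 3; dotted quarter note = 3; whole tied to quarter (whole + quarter) = 10; a full sixteenth-note triplet (3 notes) (three triplet sixteenths span one eighth) = 1.
Total: 1 + 1 + 1 + 10 + 2 + 3 + 3 + 10 + 1 = 32 eighth notes.

32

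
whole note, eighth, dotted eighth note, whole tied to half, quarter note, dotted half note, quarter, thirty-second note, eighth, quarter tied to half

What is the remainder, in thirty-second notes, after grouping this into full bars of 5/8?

One bar of 5/8 = 20 thirty-second notes.
Working in thirty-second notes: whole note = 32; eighth = 4; dotted eighth note = 6; whole tied to half (whole + half) = 48; quarter note = 8; dotted half note = 24; quarter = 8; thirty-second note = 1; eighth = 4; quarter tied to half (quarter + half) = 24.
Sum: 32 + 4 + 6 + 48 + 8 + 24 + 8 + 1 + 4 + 24 = 159.
159 ÷ 20 = 7 complete bars with 19 thirty-second notes remaining.

19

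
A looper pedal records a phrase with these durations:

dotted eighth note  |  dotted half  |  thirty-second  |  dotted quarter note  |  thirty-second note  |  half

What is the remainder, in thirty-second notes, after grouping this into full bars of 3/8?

One bar of 3/8 = 12 thirty-second notes.
In thirty-second notes: dotted eighth note = 6; dotted half = 24; thirty-second = 1; dotted quarter note = 12; thirty-second note = 1; half = 16.
Altogether 6 + 24 + 1 + 12 + 1 + 16 = 60.
60 ÷ 12 = 5 complete bars with 0 thirty-second notes remaining.

0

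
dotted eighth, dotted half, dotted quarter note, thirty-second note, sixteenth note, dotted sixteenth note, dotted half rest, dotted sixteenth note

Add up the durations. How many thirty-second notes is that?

75

Working in thirty-second notes: dotted eighth = 6; dotted half = 24; dotted quarter note = 12; thirty-second note = 1; sixteenth note = 2; dotted sixteenth note = 3; dotted half rest = 24; dotted sixteenth note = 3.
Adding: 6 + 24 + 12 + 1 + 2 + 3 + 24 + 3 = 75 thirty-second notes.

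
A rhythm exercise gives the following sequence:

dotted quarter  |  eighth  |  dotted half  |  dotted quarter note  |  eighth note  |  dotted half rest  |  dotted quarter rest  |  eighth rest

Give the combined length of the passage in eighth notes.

In eighth notes: dotted quarter = 3; eighth = 1; dotted half = 6; dotted quarter note = 3; eighth note = 1; dotted half rest = 6; dotted quarter rest = 3; eighth rest = 1.
Total: 3 + 1 + 6 + 3 + 1 + 6 + 3 + 1 = 24 eighth notes.

24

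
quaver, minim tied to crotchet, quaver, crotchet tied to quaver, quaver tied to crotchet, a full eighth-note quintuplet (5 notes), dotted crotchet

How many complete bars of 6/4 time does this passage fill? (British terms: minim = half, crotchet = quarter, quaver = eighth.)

One bar of 6/4 = 12 eighth notes.
Express everything in eighth notes: quaver = 1; minim tied to crotchet (minim + crotchet) = 6; quaver = 1; crotchet tied to quaver (crotchet + quaver) = 3; quaver tied to crotchet (quaver + crotchet) = 3; a full eighth-note quintuplet (5 notes) (five quintuplet eighths span one half) = 4; dotted crotchet = 3.
Total: 1 + 6 + 1 + 3 + 3 + 4 + 3 = 21.
21 ÷ 12 = 1 complete bar with 9 left over.

1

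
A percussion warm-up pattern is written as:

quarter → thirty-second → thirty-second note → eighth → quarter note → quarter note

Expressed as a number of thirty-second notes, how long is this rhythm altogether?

Convert each value to thirty-second notes: quarter = 8; thirty-second = 1; thirty-second note = 1; eighth = 4; quarter note = 8; quarter note = 8.
Total: 8 + 1 + 1 + 4 + 8 + 8 = 30 thirty-second notes.

30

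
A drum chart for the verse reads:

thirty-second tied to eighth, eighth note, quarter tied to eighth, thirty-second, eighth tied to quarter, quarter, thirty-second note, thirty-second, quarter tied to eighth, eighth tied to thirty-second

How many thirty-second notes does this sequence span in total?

Working in thirty-second notes: thirty-second tied to eighth (thirty-second + eighth) = 5; eighth note = 4; quarter tied to eighth (quarter + eighth) = 12; thirty-second = 1; eighth tied to quarter (eighth + quarter) = 12; quarter = 8; thirty-second note = 1; thirty-second = 1; quarter tied to eighth (quarter + eighth) = 12; eighth tied to thirty-second (eighth + thirty-second) = 5.
Total: 5 + 4 + 12 + 1 + 12 + 8 + 1 + 1 + 12 + 5 = 61 thirty-second notes.

61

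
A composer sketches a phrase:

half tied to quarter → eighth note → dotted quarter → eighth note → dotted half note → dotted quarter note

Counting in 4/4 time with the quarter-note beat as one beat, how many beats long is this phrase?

One quarter-note beat = 2 eighth notes.
Convert each value to eighth notes: half tied to quarter (half + quarter) = 6; eighth note = 1; dotted quarter = 3; eighth note = 1; dotted half note = 6; dotted quarter note = 3.
Sum: 6 + 1 + 3 + 1 + 6 + 3 = 20.
20 ÷ 2 = 10 beats.

10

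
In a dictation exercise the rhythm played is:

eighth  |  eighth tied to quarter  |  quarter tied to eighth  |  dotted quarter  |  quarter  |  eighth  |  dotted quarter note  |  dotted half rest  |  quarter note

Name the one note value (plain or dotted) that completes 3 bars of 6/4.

3 bars of 6/4 = 36 eighth notes.
Working in eighth notes: eighth = 1; eighth tied to quarter (eighth + quarter) = 3; quarter tied to eighth (quarter + eighth) = 3; dotted quarter = 3; quarter = 2; eighth = 1; dotted quarter note = 3; dotted half rest = 6; quarter note = 2.
Adding: 1 + 3 + 3 + 3 + 2 + 1 + 3 + 6 + 2 = 24.
Remaining: 36 − 24 = 12 eighth notes, which is a dotted whole note.

dotted whole note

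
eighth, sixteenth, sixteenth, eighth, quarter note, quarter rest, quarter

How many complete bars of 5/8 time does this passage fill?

One bar of 5/8 = 10 sixteenth notes.
In sixteenth notes: eighth = 2; sixteenth = 1; sixteenth = 1; eighth = 2; quarter note = 4; quarter rest = 4; quarter = 4.
Total: 2 + 1 + 1 + 2 + 4 + 4 + 4 = 18.
18 ÷ 10 = 1 complete bar with 8 left over.

1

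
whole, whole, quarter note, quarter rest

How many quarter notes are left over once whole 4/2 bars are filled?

2

One bar of 4/2 = 8 quarter notes.
Express everything in quarter notes: whole = 4; whole = 4; quarter note = 1; quarter rest = 1.
Altogether 4 + 4 + 1 + 1 = 10.
10 ÷ 8 = 1 complete bar with 2 quarter notes remaining.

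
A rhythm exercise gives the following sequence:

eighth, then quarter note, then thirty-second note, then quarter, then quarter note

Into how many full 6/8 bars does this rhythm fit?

1

One bar of 6/8 = 24 thirty-second notes.
Working in thirty-second notes: eighth = 4; quarter note = 8; thirty-second note = 1; quarter = 8; quarter note = 8.
Sum: 4 + 8 + 1 + 8 + 8 = 29.
29 ÷ 24 = 1 complete bar with 5 left over.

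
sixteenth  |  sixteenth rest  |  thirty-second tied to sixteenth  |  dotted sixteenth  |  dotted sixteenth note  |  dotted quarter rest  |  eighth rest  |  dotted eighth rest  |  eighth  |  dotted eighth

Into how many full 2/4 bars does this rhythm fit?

One bar of 2/4 = 16 thirty-second notes.
Working in thirty-second notes: sixteenth = 2; sixteenth rest = 2; thirty-second tied to sixteenth (thirty-second + sixteenth) = 3; dotted sixteenth = 3; dotted sixteenth note = 3; dotted quarter rest = 12; eighth rest = 4; dotted eighth rest = 6; eighth = 4; dotted eighth = 6.
Total: 2 + 2 + 3 + 3 + 3 + 12 + 4 + 6 + 4 + 6 = 45.
45 ÷ 16 = 2 complete bars with 13 left over.

2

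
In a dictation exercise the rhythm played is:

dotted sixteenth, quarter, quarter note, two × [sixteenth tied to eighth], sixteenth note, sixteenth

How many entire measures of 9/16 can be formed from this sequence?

One bar of 9/16 = 18 thirty-second notes.
Each duration in thirty-second notes: dotted sixteenth = 3; quarter = 8; quarter note = 8; sixteenth tied to eighth (sixteenth + eighth) = 6; sixteenth tied to eighth (sixteenth + eighth) = 6; sixteenth note = 2; sixteenth = 2.
Altogether 3 + 8 + 8 + 6 + 6 + 2 + 2 = 35.
35 ÷ 18 = 1 complete bar with 17 left over.

1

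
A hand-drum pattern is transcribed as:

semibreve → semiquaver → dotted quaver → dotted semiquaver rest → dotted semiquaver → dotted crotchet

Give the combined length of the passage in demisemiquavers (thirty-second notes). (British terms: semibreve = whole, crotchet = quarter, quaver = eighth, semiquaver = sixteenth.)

Express everything in thirty-second notes: semibreve = 32; semiquaver = 2; dotted quaver = 6; dotted semiquaver rest = 3; dotted semiquaver = 3; dotted crotchet = 12.
Adding: 32 + 2 + 6 + 3 + 3 + 12 = 58 thirty-second notes.

58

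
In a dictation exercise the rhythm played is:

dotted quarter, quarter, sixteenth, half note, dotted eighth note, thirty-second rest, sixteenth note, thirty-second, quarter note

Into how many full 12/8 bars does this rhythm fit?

One bar of 12/8 = 48 thirty-second notes.
Express everything in thirty-second notes: dotted quarter = 12; quarter = 8; sixteenth = 2; half note = 16; dotted eighth note = 6; thirty-second rest = 1; sixteenth note = 2; thirty-second = 1; quarter note = 8.
Total: 12 + 8 + 2 + 16 + 6 + 1 + 2 + 1 + 8 = 56.
56 ÷ 48 = 1 complete bar with 8 left over.

1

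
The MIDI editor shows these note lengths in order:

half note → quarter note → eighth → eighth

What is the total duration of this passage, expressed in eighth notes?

Convert each value to eighth notes: half note = 4; quarter note = 2; eighth = 1; eighth = 1.
Total: 4 + 2 + 1 + 1 = 8 eighth notes.

8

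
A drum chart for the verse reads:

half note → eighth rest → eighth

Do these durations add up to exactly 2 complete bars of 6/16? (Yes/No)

Yes

One bar of 6/16 = 3 eighth notes, so 2 bars = 6.
Working in eighth notes: half note = 4; eighth rest = 1; eighth = 1.
Adding: 4 + 1 + 1 = 6.
6 equals 6, so the answer is Yes.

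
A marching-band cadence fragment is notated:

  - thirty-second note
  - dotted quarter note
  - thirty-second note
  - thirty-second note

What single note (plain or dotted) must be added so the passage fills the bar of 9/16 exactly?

dotted sixteenth note

The bar of 9/16 = 18 thirty-second notes.
Express everything in thirty-second notes: thirty-second note = 1; dotted quarter note = 12; thirty-second note = 1; thirty-second note = 1.
Total: 1 + 12 + 1 + 1 = 15.
Remaining: 18 − 15 = 3 thirty-second notes, which is a dotted sixteenth note.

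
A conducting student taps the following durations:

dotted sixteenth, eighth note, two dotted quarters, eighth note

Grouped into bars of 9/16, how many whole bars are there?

1

One bar of 9/16 = 18 thirty-second notes.
Convert each value to thirty-second notes: dotted sixteenth = 3; eighth note = 4; dotted quarter = 12; dotted quarter = 12; eighth note = 4.
Sum: 3 + 4 + 12 + 12 + 4 = 35.
35 ÷ 18 = 1 complete bar with 17 left over.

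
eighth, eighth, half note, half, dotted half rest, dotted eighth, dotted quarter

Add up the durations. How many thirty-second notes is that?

82

Working in thirty-second notes: eighth = 4; eighth = 4; half note = 16; half = 16; dotted half rest = 24; dotted eighth = 6; dotted quarter = 12.
Total: 4 + 4 + 16 + 16 + 24 + 6 + 12 = 82 thirty-second notes.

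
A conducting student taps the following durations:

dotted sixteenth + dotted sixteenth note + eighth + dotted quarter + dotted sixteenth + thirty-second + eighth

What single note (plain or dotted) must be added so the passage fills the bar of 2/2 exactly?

sixteenth note

The bar of 2/2 = 32 thirty-second notes.
Each duration in thirty-second notes: dotted sixteenth = 3; dotted sixteenth note = 3; eighth = 4; dotted quarter = 12; dotted sixteenth = 3; thirty-second = 1; eighth = 4.
Adding: 3 + 3 + 4 + 12 + 3 + 1 + 4 = 30.
Remaining: 32 − 30 = 2 thirty-second notes, which is a sixteenth note.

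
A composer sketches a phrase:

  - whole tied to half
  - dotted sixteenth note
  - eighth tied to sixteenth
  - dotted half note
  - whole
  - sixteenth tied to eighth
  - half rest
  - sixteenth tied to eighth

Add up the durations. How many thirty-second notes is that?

In thirty-second notes: whole tied to half (whole + half) = 48; dotted sixteenth note = 3; eighth tied to sixteenth (eighth + sixteenth) = 6; dotted half note = 24; whole = 32; sixteenth tied to eighth (sixteenth + eighth) = 6; half rest = 16; sixteenth tied to eighth (sixteenth + eighth) = 6.
Altogether 48 + 3 + 6 + 24 + 32 + 6 + 16 + 6 = 141 thirty-second notes.

141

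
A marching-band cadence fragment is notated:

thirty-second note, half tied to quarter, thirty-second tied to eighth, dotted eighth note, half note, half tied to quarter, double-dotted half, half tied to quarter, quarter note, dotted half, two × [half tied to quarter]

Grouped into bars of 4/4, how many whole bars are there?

One bar of 4/4 = 32 thirty-second notes.
In thirty-second notes: thirty-second note = 1; half tied to quarter (half + quarter) = 24; thirty-second tied to eighth (thirty-second + eighth) = 5; dotted eighth note = 6; half note = 16; half tied to quarter (half + quarter) = 24; double-dotted half = 28; half tied to quarter (half + quarter) = 24; quarter note = 8; dotted half = 24; half tied to quarter (half + quarter) = 24; half tied to quarter (half + quarter) = 24.
Adding: 1 + 24 + 5 + 6 + 16 + 24 + 28 + 24 + 8 + 24 + 24 + 24 = 208.
208 ÷ 32 = 6 complete bars with 16 left over.

6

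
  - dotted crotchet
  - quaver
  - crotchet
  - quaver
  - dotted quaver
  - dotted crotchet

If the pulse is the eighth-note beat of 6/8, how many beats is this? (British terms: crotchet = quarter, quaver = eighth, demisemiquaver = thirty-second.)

One eighth-note beat = 2 sixteenth notes.
Express everything in sixteenth notes: dotted crotchet = 6; quaver = 2; crotchet = 4; quaver = 2; dotted quaver = 3; dotted crotchet = 6.
Total: 6 + 2 + 4 + 2 + 3 + 6 = 23.
23 ÷ 2 = 11.5 beats.

11.5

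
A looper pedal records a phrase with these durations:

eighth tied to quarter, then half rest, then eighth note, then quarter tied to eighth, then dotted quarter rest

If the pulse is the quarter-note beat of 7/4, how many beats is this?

7

One quarter-note beat = 2 eighth notes.
In eighth notes: eighth tied to quarter (eighth + quarter) = 3; half rest = 4; eighth note = 1; quarter tied to eighth (quarter + eighth) = 3; dotted quarter rest = 3.
Total: 3 + 4 + 1 + 3 + 3 = 14.
14 ÷ 2 = 7 beats.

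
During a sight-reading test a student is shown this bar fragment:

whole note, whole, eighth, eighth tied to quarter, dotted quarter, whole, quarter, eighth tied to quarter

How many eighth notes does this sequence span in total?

36

Convert each value to eighth notes: whole note = 8; whole = 8; eighth = 1; eighth tied to quarter (eighth + quarter) = 3; dotted quarter = 3; whole = 8; quarter = 2; eighth tied to quarter (eighth + quarter) = 3.
Sum: 8 + 8 + 1 + 3 + 3 + 8 + 2 + 3 = 36 eighth notes.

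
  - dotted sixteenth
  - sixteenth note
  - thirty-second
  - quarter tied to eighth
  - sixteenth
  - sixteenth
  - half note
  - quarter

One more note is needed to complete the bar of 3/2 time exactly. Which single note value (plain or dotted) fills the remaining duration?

The bar of 3/2 = 48 thirty-second notes.
Convert each value to thirty-second notes: dotted sixteenth = 3; sixteenth note = 2; thirty-second = 1; quarter tied to eighth (quarter + eighth) = 12; sixteenth = 2; sixteenth = 2; half note = 16; quarter = 8.
Total: 3 + 2 + 1 + 12 + 2 + 2 + 16 + 8 = 46.
Remaining: 48 − 46 = 2 thirty-second notes, which is a sixteenth note.

sixteenth note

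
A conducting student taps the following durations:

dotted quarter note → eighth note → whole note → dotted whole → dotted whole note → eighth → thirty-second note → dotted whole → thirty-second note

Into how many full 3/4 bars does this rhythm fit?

8

One bar of 3/4 = 24 thirty-second notes.
Express everything in thirty-second notes: dotted quarter note = 12; eighth note = 4; whole note = 32; dotted whole = 48; dotted whole note = 48; eighth = 4; thirty-second note = 1; dotted whole = 48; thirty-second note = 1.
Total: 12 + 4 + 32 + 48 + 48 + 4 + 1 + 48 + 1 = 198.
198 ÷ 24 = 8 complete bars with 6 left over.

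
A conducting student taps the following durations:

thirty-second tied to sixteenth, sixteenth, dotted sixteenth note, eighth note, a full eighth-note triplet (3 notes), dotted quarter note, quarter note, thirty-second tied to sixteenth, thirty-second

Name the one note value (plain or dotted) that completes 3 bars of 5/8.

3 bars of 5/8 = 60 thirty-second notes.
Working in thirty-second notes: thirty-second tied to sixteenth (thirty-second + sixteenth) = 3; sixteenth = 2; dotted sixteenth note = 3; eighth note = 4; a full eighth-note triplet (3 notes) (three triplet eighths span one quarter) = 8; dotted quarter note = 12; quarter note = 8; thirty-second tied to sixteenth (thirty-second + sixteenth) = 3; thirty-second = 1.
Sum: 3 + 2 + 3 + 4 + 8 + 12 + 8 + 3 + 1 = 44.
Remaining: 60 − 44 = 16 thirty-second notes, which is a half note.

half note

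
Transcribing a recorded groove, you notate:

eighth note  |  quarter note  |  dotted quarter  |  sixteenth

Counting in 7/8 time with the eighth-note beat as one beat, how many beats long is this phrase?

One eighth-note beat = 2 sixteenth notes.
Express everything in sixteenth notes: eighth note = 2; quarter note = 4; dotted quarter = 6; sixteenth = 1.
Adding: 2 + 4 + 6 + 1 = 13.
13 ÷ 2 = 6.5 beats.

6.5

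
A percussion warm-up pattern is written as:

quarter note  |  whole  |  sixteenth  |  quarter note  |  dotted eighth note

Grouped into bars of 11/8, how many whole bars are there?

One bar of 11/8 = 22 sixteenth notes.
Convert each value to sixteenth notes: quarter note = 4; whole = 16; sixteenth = 1; quarter note = 4; dotted eighth note = 3.
Adding: 4 + 16 + 1 + 4 + 3 = 28.
28 ÷ 22 = 1 complete bar with 6 left over.

1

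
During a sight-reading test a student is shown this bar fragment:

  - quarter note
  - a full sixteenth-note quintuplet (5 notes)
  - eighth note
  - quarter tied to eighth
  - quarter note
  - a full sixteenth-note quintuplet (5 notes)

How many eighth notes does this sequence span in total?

12

Express everything in eighth notes: quarter note = 2; a full sixteenth-note quintuplet (5 notes) (five quintuplet sixteenths span one quarter) = 2; eighth note = 1; quarter tied to eighth (quarter + eighth) = 3; quarter note = 2; a full sixteenth-note quintuplet (5 notes) (five quintuplet sixteenths span one quarter) = 2.
Altogether 2 + 2 + 1 + 3 + 2 + 2 = 12 eighth notes.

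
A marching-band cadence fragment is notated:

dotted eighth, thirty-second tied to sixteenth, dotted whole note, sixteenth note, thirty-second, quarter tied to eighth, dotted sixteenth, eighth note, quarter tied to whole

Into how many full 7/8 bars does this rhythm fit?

4

One bar of 7/8 = 28 thirty-second notes.
Express everything in thirty-second notes: dotted eighth = 6; thirty-second tied to sixteenth (thirty-second + sixteenth) = 3; dotted whole note = 48; sixteenth note = 2; thirty-second = 1; quarter tied to eighth (quarter + eighth) = 12; dotted sixteenth = 3; eighth note = 4; quarter tied to whole (quarter + whole) = 40.
Sum: 6 + 3 + 48 + 2 + 1 + 12 + 3 + 4 + 40 = 119.
119 ÷ 28 = 4 complete bars with 7 left over.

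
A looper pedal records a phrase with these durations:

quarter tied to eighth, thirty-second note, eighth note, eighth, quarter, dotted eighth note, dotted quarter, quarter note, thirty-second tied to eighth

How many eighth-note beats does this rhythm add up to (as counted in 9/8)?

One eighth-note beat = 4 thirty-second notes.
Express everything in thirty-second notes: quarter tied to eighth (quarter + eighth) = 12; thirty-second note = 1; eighth note = 4; eighth = 4; quarter = 8; dotted eighth note = 6; dotted quarter = 12; quarter note = 8; thirty-second tied to eighth (thirty-second + eighth) = 5.
Total: 12 + 1 + 4 + 4 + 8 + 6 + 12 + 8 + 5 = 60.
60 ÷ 4 = 15 beats.

15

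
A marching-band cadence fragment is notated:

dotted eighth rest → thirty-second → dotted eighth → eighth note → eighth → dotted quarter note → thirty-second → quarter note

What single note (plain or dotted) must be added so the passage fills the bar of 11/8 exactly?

sixteenth note

The bar of 11/8 = 44 thirty-second notes.
Convert each value to thirty-second notes: dotted eighth rest = 6; thirty-second = 1; dotted eighth = 6; eighth note = 4; eighth = 4; dotted quarter note = 12; thirty-second = 1; quarter note = 8.
Altogether 6 + 1 + 6 + 4 + 4 + 12 + 1 + 8 = 42.
Remaining: 44 − 42 = 2 thirty-second notes, which is a sixteenth note.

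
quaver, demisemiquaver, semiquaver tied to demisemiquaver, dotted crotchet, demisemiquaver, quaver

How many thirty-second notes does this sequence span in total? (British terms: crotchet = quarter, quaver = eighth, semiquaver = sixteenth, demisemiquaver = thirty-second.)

Convert each value to thirty-second notes: quaver = 4; demisemiquaver = 1; semiquaver tied to demisemiquaver (semiquaver + demisemiquaver) = 3; dotted crotchet = 12; demisemiquaver = 1; quaver = 4.
Sum: 4 + 1 + 3 + 12 + 1 + 4 = 25 thirty-second notes.

25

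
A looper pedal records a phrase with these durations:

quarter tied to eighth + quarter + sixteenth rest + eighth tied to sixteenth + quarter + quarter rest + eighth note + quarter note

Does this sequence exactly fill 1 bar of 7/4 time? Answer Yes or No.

One bar of 7/4 = 28 sixteenth notes.
Each duration in sixteenth notes: quarter tied to eighth (quarter + eighth) = 6; quarter = 4; sixteenth rest = 1; eighth tied to sixteenth (eighth + sixteenth) = 3; quarter = 4; quarter rest = 4; eighth note = 2; quarter note = 4.
Altogether 6 + 4 + 1 + 3 + 4 + 4 + 2 + 4 = 28.
28 equals 28, so the answer is Yes.

Yes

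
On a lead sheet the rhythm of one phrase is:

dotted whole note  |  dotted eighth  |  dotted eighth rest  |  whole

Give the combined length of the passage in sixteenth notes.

Each duration in sixteenth notes: dotted whole note = 24; dotted eighth = 3; dotted eighth rest = 3; whole = 16.
Sum: 24 + 3 + 3 + 16 = 46 sixteenth notes.

46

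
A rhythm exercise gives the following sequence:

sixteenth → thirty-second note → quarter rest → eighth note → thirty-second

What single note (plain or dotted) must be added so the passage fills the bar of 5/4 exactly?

The bar of 5/4 = 40 thirty-second notes.
Working in thirty-second notes: sixteenth = 2; thirty-second note = 1; quarter rest = 8; eighth note = 4; thirty-second = 1.
Altogether 2 + 1 + 8 + 4 + 1 = 16.
Remaining: 40 − 16 = 24 thirty-second notes, which is a dotted half note.

dotted half note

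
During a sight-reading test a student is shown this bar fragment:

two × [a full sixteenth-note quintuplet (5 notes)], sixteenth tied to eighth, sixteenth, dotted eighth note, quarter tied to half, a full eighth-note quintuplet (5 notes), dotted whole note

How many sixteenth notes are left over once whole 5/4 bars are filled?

One bar of 5/4 = 20 sixteenth notes.
Each duration in sixteenth notes: a full sixteenth-note quintuplet (5 notes) (five quintuplet sixteenths span one quarter) = 4; a full sixteenth-note quintuplet (5 notes) (five quintuplet sixteenths span one quarter) = 4; sixteenth tied to eighth (sixteenth + eighth) = 3; sixteenth = 1; dotted eighth note = 3; quarter tied to half (quarter + half) = 12; a full eighth-note quintuplet (5 notes) (five quintuplet eighths span one half) = 8; dotted whole note = 24.
Sum: 4 + 4 + 3 + 1 + 3 + 12 + 8 + 24 = 59.
59 ÷ 20 = 2 complete bars with 19 sixteenth notes remaining.

19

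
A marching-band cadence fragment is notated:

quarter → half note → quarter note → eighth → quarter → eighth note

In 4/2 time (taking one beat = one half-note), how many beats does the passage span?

3

One half-note beat = 4 eighth notes.
Express everything in eighth notes: quarter = 2; half note = 4; quarter note = 2; eighth = 1; quarter = 2; eighth note = 1.
Altogether 2 + 4 + 2 + 1 + 2 + 1 = 12.
12 ÷ 4 = 3 beats.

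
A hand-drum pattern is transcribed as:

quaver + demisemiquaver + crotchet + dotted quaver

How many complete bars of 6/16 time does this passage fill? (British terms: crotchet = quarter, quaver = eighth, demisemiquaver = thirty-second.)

1

One bar of 6/16 = 12 thirty-second notes.
Working in thirty-second notes: quaver = 4; demisemiquaver = 1; crotchet = 8; dotted quaver = 6.
Sum: 4 + 1 + 8 + 6 = 19.
19 ÷ 12 = 1 complete bar with 7 left over.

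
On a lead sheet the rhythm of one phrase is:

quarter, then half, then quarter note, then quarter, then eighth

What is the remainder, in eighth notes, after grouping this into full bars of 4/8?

One bar of 4/8 = 4 eighth notes.
Working in eighth notes: quarter = 2; half = 4; quarter note = 2; quarter = 2; eighth = 1.
Adding: 2 + 4 + 2 + 2 + 1 = 11.
11 ÷ 4 = 2 complete bars with 3 eighth notes remaining.

3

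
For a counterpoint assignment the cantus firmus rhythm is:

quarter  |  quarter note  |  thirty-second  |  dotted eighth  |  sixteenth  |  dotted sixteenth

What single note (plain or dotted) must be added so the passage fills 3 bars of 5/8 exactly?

3 bars of 5/8 = 60 thirty-second notes.
Convert each value to thirty-second notes: quarter = 8; quarter note = 8; thirty-second = 1; dotted eighth = 6; sixteenth = 2; dotted sixteenth = 3.
Adding: 8 + 8 + 1 + 6 + 2 + 3 = 28.
Remaining: 60 − 28 = 32 thirty-second notes, which is a whole note.

whole note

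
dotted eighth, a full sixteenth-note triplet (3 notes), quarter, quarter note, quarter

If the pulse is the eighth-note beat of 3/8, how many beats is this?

8.5

One eighth-note beat = 2 sixteenth notes.
Each duration in sixteenth notes: dotted eighth = 3; a full sixteenth-note triplet (3 notes) (three triplet sixteenths span one eighth) = 2; quarter = 4; quarter note = 4; quarter = 4.
Altogether 3 + 2 + 4 + 4 + 4 = 17.
17 ÷ 2 = 8.5 beats.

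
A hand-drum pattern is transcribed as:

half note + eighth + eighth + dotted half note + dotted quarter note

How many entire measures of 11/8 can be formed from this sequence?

One bar of 11/8 = 11 eighth notes.
Convert each value to eighth notes: half note = 4; eighth = 1; eighth = 1; dotted half note = 6; dotted quarter note = 3.
Total: 4 + 1 + 1 + 6 + 3 = 15.
15 ÷ 11 = 1 complete bar with 4 left over.

1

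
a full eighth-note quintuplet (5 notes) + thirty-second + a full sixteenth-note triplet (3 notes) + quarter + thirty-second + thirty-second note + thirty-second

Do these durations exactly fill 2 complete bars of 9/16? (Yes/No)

No

One bar of 9/16 = 18 thirty-second notes, so 2 bars = 36.
Express everything in thirty-second notes: a full eighth-note quintuplet (5 notes) (five quintuplet eighths span one half) = 16; thirty-second = 1; a full sixteenth-note triplet (3 notes) (three triplet sixteenths span one eighth) = 4; quarter = 8; thirty-second = 1; thirty-second note = 1; thirty-second = 1.
Total: 16 + 1 + 4 + 8 + 1 + 1 + 1 = 32.
32 falls short of 36, so the answer is No.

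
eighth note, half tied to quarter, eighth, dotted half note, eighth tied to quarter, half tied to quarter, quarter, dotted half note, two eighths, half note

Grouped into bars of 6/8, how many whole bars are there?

6

One bar of 6/8 = 6 eighth notes.
In eighth notes: eighth note = 1; half tied to quarter (half + quarter) = 6; eighth = 1; dotted half note = 6; eighth tied to quarter (eighth + quarter) = 3; half tied to quarter (half + quarter) = 6; quarter = 2; dotted half note = 6; eighth = 1; eighth = 1; half note = 4.
Adding: 1 + 6 + 1 + 6 + 3 + 6 + 2 + 6 + 1 + 1 + 4 = 37.
37 ÷ 6 = 6 complete bars with 1 left over.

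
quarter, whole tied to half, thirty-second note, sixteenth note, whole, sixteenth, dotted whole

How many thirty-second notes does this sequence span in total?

Each duration in thirty-second notes: quarter = 8; whole tied to half (whole + half) = 48; thirty-second note = 1; sixteenth note = 2; whole = 32; sixteenth = 2; dotted whole = 48.
Sum: 8 + 48 + 1 + 2 + 32 + 2 + 48 = 141 thirty-second notes.

141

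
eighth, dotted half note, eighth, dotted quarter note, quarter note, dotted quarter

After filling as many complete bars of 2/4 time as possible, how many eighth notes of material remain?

One bar of 2/4 = 4 eighth notes.
Working in eighth notes: eighth = 1; dotted half note = 6; eighth = 1; dotted quarter note = 3; quarter note = 2; dotted quarter = 3.
Sum: 1 + 6 + 1 + 3 + 2 + 3 = 16.
16 ÷ 4 = 4 complete bars with 0 eighth notes remaining.

0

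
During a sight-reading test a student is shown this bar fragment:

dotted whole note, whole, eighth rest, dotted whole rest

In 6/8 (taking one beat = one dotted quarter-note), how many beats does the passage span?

One dotted quarter-note beat = 3 eighth notes.
Each duration in eighth notes: dotted whole note = 12; whole = 8; eighth rest = 1; dotted whole rest = 12.
Sum: 12 + 8 + 1 + 12 = 33.
33 ÷ 3 = 11 beats.

11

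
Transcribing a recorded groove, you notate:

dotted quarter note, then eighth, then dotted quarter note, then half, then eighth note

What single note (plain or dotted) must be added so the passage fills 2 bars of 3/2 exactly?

dotted whole note

2 bars of 3/2 = 24 eighth notes.
Each duration in eighth notes: dotted quarter note = 3; eighth = 1; dotted quarter note = 3; half = 4; eighth note = 1.
Total: 3 + 1 + 3 + 4 + 1 = 12.
Remaining: 24 − 12 = 12 eighth notes, which is a dotted whole note.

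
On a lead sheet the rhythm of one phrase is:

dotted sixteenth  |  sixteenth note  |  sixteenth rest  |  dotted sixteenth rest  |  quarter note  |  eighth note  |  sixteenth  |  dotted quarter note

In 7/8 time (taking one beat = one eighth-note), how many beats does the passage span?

9

One eighth-note beat = 4 thirty-second notes.
In thirty-second notes: dotted sixteenth = 3; sixteenth note = 2; sixteenth rest = 2; dotted sixteenth rest = 3; quarter note = 8; eighth note = 4; sixteenth = 2; dotted quarter note = 12.
Altogether 3 + 2 + 2 + 3 + 8 + 4 + 2 + 12 = 36.
36 ÷ 4 = 9 beats.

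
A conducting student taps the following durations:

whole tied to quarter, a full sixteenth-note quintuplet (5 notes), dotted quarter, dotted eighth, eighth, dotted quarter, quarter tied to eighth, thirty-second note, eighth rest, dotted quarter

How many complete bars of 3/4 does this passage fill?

One bar of 3/4 = 24 thirty-second notes.
Express everything in thirty-second notes: whole tied to quarter (whole + quarter) = 40; a full sixteenth-note quintuplet (5 notes) (five quintuplet sixteenths span one quarter) = 8; dotted quarter = 12; dotted eighth = 6; eighth = 4; dotted quarter = 12; quarter tied to eighth (quarter + eighth) = 12; thirty-second note = 1; eighth rest = 4; dotted quarter = 12.
Adding: 40 + 8 + 12 + 6 + 4 + 12 + 12 + 1 + 4 + 12 = 111.
111 ÷ 24 = 4 complete bars with 15 left over.

4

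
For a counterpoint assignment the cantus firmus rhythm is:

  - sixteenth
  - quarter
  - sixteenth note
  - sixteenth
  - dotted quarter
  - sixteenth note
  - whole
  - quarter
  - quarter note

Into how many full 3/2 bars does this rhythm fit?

1

One bar of 3/2 = 24 sixteenth notes.
Convert each value to sixteenth notes: sixteenth = 1; quarter = 4; sixteenth note = 1; sixteenth = 1; dotted quarter = 6; sixteenth note = 1; whole = 16; quarter = 4; quarter note = 4.
Total: 1 + 4 + 1 + 1 + 6 + 1 + 16 + 4 + 4 = 38.
38 ÷ 24 = 1 complete bar with 14 left over.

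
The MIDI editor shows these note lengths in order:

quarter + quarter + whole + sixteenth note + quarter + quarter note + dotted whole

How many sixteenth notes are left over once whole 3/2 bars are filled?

One bar of 3/2 = 24 sixteenth notes.
Each duration in sixteenth notes: quarter = 4; quarter = 4; whole = 16; sixteenth note = 1; quarter = 4; quarter note = 4; dotted whole = 24.
Total: 4 + 4 + 16 + 1 + 4 + 4 + 24 = 57.
57 ÷ 24 = 2 complete bars with 9 sixteenth notes remaining.

9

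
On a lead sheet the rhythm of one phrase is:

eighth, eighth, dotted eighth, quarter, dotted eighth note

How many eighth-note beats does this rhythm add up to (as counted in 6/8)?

One eighth-note beat = 2 sixteenth notes.
Working in sixteenth notes: eighth = 2; eighth = 2; dotted eighth = 3; quarter = 4; dotted eighth note = 3.
Adding: 2 + 2 + 3 + 4 + 3 = 14.
14 ÷ 2 = 7 beats.

7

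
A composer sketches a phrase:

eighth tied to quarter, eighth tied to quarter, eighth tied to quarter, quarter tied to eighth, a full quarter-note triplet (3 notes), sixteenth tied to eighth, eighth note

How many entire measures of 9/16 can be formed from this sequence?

One bar of 9/16 = 9 sixteenth notes.
Express everything in sixteenth notes: eighth tied to quarter (eighth + quarter) = 6; eighth tied to quarter (eighth + quarter) = 6; eighth tied to quarter (eighth + quarter) = 6; quarter tied to eighth (quarter + eighth) = 6; a full quarter-note triplet (3 notes) (three triplet quarters span one half) = 8; sixteenth tied to eighth (sixteenth + eighth) = 3; eighth note = 2.
Altogether 6 + 6 + 6 + 6 + 8 + 3 + 2 = 37.
37 ÷ 9 = 4 complete bars with 1 left over.

4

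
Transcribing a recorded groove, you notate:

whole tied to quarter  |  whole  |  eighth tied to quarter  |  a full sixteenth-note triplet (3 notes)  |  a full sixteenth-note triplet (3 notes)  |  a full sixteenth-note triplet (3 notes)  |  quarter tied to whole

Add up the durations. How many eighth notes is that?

Working in eighth notes: whole tied to quarter (whole + quarter) = 10; whole = 8; eighth tied to quarter (eighth + quarter) = 3; a full sixteenth-note triplet (3 notes) (three triplet sixteenths span one eighth) = 1; a full sixteenth-note triplet (3 notes) (three triplet sixteenths span one eighth) = 1; a full sixteenth-note triplet (3 notes) (three triplet sixteenths span one eighth) = 1; quarter tied to whole (quarter + whole) = 10.
Sum: 10 + 8 + 3 + 1 + 1 + 1 + 10 = 34 eighth notes.

34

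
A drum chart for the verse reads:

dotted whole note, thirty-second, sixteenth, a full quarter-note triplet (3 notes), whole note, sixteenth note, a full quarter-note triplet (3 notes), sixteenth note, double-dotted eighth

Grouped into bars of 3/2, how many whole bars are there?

One bar of 3/2 = 48 thirty-second notes.
Convert each value to thirty-second notes: dotted whole note = 48; thirty-second = 1; sixteenth = 2; a full quarter-note triplet (3 notes) (three triplet quarters span one half) = 16; whole note = 32; sixteenth note = 2; a full quarter-note triplet (3 notes) (three triplet quarters span one half) = 16; sixteenth note = 2; double-dotted eighth = 7.
Altogether 48 + 1 + 2 + 16 + 32 + 2 + 16 + 2 + 7 = 126.
126 ÷ 48 = 2 complete bars with 30 left over.

2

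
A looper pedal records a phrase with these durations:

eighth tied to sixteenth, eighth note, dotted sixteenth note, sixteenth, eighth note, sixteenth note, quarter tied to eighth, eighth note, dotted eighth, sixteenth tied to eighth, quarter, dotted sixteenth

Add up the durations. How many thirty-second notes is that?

60

Each duration in thirty-second notes: eighth tied to sixteenth (eighth + sixteenth) = 6; eighth note = 4; dotted sixteenth note = 3; sixteenth = 2; eighth note = 4; sixteenth note = 2; quarter tied to eighth (quarter + eighth) = 12; eighth note = 4; dotted eighth = 6; sixteenth tied to eighth (sixteenth + eighth) = 6; quarter = 8; dotted sixteenth = 3.
Adding: 6 + 4 + 3 + 2 + 4 + 2 + 12 + 4 + 6 + 6 + 8 + 3 = 60 thirty-second notes.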